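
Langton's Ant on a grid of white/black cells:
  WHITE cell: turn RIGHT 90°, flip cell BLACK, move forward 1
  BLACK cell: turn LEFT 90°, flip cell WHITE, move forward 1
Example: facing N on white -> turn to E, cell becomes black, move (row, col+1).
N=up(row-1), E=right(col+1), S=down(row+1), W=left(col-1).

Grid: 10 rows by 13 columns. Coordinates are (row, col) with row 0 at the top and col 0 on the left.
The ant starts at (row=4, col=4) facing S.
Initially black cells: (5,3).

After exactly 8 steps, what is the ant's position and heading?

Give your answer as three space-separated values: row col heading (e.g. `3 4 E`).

Step 1: on WHITE (4,4): turn R to W, flip to black, move to (4,3). |black|=2
Step 2: on WHITE (4,3): turn R to N, flip to black, move to (3,3). |black|=3
Step 3: on WHITE (3,3): turn R to E, flip to black, move to (3,4). |black|=4
Step 4: on WHITE (3,4): turn R to S, flip to black, move to (4,4). |black|=5
Step 5: on BLACK (4,4): turn L to E, flip to white, move to (4,5). |black|=4
Step 6: on WHITE (4,5): turn R to S, flip to black, move to (5,5). |black|=5
Step 7: on WHITE (5,5): turn R to W, flip to black, move to (5,4). |black|=6
Step 8: on WHITE (5,4): turn R to N, flip to black, move to (4,4). |black|=7

Answer: 4 4 N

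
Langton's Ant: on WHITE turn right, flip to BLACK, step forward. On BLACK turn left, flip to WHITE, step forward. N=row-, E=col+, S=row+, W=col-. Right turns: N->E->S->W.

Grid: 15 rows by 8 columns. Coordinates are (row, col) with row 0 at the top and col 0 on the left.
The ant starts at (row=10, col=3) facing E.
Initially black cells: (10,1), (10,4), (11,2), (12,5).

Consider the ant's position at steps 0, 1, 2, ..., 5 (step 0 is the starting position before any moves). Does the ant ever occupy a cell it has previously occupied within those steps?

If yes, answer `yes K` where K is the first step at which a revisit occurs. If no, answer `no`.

Step 1: on WHITE (10,3): turn R to S, flip to black, move to (11,3). |black|=5 — new cell
Step 2: on WHITE (11,3): turn R to W, flip to black, move to (11,2). |black|=6 — new cell
Step 3: on BLACK (11,2): turn L to S, flip to white, move to (12,2). |black|=5 — new cell
Step 4: on WHITE (12,2): turn R to W, flip to black, move to (12,1). |black|=6 — new cell
Step 5: on WHITE (12,1): turn R to N, flip to black, move to (11,1). |black|=7 — new cell
No revisit within 5 steps.

Answer: no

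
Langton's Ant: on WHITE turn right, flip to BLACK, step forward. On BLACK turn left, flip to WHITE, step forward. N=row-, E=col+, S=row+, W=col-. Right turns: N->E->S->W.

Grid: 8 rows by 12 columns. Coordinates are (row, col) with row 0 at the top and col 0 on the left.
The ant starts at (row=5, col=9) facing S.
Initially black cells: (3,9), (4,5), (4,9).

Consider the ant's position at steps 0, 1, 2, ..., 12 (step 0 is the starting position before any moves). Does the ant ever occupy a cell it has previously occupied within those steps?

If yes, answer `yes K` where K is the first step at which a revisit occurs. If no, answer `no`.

Answer: yes 8

Derivation:
Step 1: on WHITE (5,9): turn R to W, flip to black, move to (5,8). |black|=4 — new cell
Step 2: on WHITE (5,8): turn R to N, flip to black, move to (4,8). |black|=5 — new cell
Step 3: on WHITE (4,8): turn R to E, flip to black, move to (4,9). |black|=6 — new cell
Step 4: on BLACK (4,9): turn L to N, flip to white, move to (3,9). |black|=5 — new cell
Step 5: on BLACK (3,9): turn L to W, flip to white, move to (3,8). |black|=4 — new cell
Step 6: on WHITE (3,8): turn R to N, flip to black, move to (2,8). |black|=5 — new cell
Step 7: on WHITE (2,8): turn R to E, flip to black, move to (2,9). |black|=6 — new cell
Step 8: on WHITE (2,9): turn R to S, flip to black, move to (3,9). |black|=7 — REVISIT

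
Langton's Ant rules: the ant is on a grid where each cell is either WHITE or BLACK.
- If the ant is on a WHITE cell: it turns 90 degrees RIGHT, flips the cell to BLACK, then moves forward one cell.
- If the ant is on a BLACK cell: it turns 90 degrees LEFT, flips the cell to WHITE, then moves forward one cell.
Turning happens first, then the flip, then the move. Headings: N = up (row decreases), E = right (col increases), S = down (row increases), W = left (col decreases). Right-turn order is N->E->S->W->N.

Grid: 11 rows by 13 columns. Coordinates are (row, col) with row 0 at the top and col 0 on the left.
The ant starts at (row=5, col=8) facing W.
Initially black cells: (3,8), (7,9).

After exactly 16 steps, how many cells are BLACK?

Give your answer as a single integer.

Answer: 12

Derivation:
Step 1: on WHITE (5,8): turn R to N, flip to black, move to (4,8). |black|=3
Step 2: on WHITE (4,8): turn R to E, flip to black, move to (4,9). |black|=4
Step 3: on WHITE (4,9): turn R to S, flip to black, move to (5,9). |black|=5
Step 4: on WHITE (5,9): turn R to W, flip to black, move to (5,8). |black|=6
Step 5: on BLACK (5,8): turn L to S, flip to white, move to (6,8). |black|=5
Step 6: on WHITE (6,8): turn R to W, flip to black, move to (6,7). |black|=6
Step 7: on WHITE (6,7): turn R to N, flip to black, move to (5,7). |black|=7
Step 8: on WHITE (5,7): turn R to E, flip to black, move to (5,8). |black|=8
Step 9: on WHITE (5,8): turn R to S, flip to black, move to (6,8). |black|=9
Step 10: on BLACK (6,8): turn L to E, flip to white, move to (6,9). |black|=8
Step 11: on WHITE (6,9): turn R to S, flip to black, move to (7,9). |black|=9
Step 12: on BLACK (7,9): turn L to E, flip to white, move to (7,10). |black|=8
Step 13: on WHITE (7,10): turn R to S, flip to black, move to (8,10). |black|=9
Step 14: on WHITE (8,10): turn R to W, flip to black, move to (8,9). |black|=10
Step 15: on WHITE (8,9): turn R to N, flip to black, move to (7,9). |black|=11
Step 16: on WHITE (7,9): turn R to E, flip to black, move to (7,10). |black|=12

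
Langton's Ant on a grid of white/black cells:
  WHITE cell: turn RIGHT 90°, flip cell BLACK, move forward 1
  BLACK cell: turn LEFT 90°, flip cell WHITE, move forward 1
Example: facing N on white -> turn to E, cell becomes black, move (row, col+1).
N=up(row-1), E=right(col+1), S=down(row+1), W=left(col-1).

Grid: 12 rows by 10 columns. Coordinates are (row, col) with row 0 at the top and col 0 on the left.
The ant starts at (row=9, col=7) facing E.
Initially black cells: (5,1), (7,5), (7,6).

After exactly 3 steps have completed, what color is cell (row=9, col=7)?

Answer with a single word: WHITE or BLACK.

Answer: BLACK

Derivation:
Step 1: on WHITE (9,7): turn R to S, flip to black, move to (10,7). |black|=4
Step 2: on WHITE (10,7): turn R to W, flip to black, move to (10,6). |black|=5
Step 3: on WHITE (10,6): turn R to N, flip to black, move to (9,6). |black|=6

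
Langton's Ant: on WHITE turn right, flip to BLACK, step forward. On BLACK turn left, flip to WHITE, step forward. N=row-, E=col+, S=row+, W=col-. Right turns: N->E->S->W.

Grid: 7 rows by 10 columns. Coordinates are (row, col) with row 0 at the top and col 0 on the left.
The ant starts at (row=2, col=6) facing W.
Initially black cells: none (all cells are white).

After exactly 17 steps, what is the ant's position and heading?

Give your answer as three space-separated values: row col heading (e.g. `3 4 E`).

Answer: 3 6 S

Derivation:
Step 1: on WHITE (2,6): turn R to N, flip to black, move to (1,6). |black|=1
Step 2: on WHITE (1,6): turn R to E, flip to black, move to (1,7). |black|=2
Step 3: on WHITE (1,7): turn R to S, flip to black, move to (2,7). |black|=3
Step 4: on WHITE (2,7): turn R to W, flip to black, move to (2,6). |black|=4
Step 5: on BLACK (2,6): turn L to S, flip to white, move to (3,6). |black|=3
Step 6: on WHITE (3,6): turn R to W, flip to black, move to (3,5). |black|=4
Step 7: on WHITE (3,5): turn R to N, flip to black, move to (2,5). |black|=5
Step 8: on WHITE (2,5): turn R to E, flip to black, move to (2,6). |black|=6
Step 9: on WHITE (2,6): turn R to S, flip to black, move to (3,6). |black|=7
Step 10: on BLACK (3,6): turn L to E, flip to white, move to (3,7). |black|=6
Step 11: on WHITE (3,7): turn R to S, flip to black, move to (4,7). |black|=7
Step 12: on WHITE (4,7): turn R to W, flip to black, move to (4,6). |black|=8
Step 13: on WHITE (4,6): turn R to N, flip to black, move to (3,6). |black|=9
Step 14: on WHITE (3,6): turn R to E, flip to black, move to (3,7). |black|=10
Step 15: on BLACK (3,7): turn L to N, flip to white, move to (2,7). |black|=9
Step 16: on BLACK (2,7): turn L to W, flip to white, move to (2,6). |black|=8
Step 17: on BLACK (2,6): turn L to S, flip to white, move to (3,6). |black|=7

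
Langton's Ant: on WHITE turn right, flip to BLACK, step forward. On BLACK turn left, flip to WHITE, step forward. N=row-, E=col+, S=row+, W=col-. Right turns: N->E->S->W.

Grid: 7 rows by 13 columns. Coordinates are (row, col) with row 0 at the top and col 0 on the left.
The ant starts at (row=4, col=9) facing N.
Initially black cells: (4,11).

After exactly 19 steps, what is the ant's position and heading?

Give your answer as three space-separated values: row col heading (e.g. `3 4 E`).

Answer: 5 7 W

Derivation:
Step 1: on WHITE (4,9): turn R to E, flip to black, move to (4,10). |black|=2
Step 2: on WHITE (4,10): turn R to S, flip to black, move to (5,10). |black|=3
Step 3: on WHITE (5,10): turn R to W, flip to black, move to (5,9). |black|=4
Step 4: on WHITE (5,9): turn R to N, flip to black, move to (4,9). |black|=5
Step 5: on BLACK (4,9): turn L to W, flip to white, move to (4,8). |black|=4
Step 6: on WHITE (4,8): turn R to N, flip to black, move to (3,8). |black|=5
Step 7: on WHITE (3,8): turn R to E, flip to black, move to (3,9). |black|=6
Step 8: on WHITE (3,9): turn R to S, flip to black, move to (4,9). |black|=7
Step 9: on WHITE (4,9): turn R to W, flip to black, move to (4,8). |black|=8
Step 10: on BLACK (4,8): turn L to S, flip to white, move to (5,8). |black|=7
Step 11: on WHITE (5,8): turn R to W, flip to black, move to (5,7). |black|=8
Step 12: on WHITE (5,7): turn R to N, flip to black, move to (4,7). |black|=9
Step 13: on WHITE (4,7): turn R to E, flip to black, move to (4,8). |black|=10
Step 14: on WHITE (4,8): turn R to S, flip to black, move to (5,8). |black|=11
Step 15: on BLACK (5,8): turn L to E, flip to white, move to (5,9). |black|=10
Step 16: on BLACK (5,9): turn L to N, flip to white, move to (4,9). |black|=9
Step 17: on BLACK (4,9): turn L to W, flip to white, move to (4,8). |black|=8
Step 18: on BLACK (4,8): turn L to S, flip to white, move to (5,8). |black|=7
Step 19: on WHITE (5,8): turn R to W, flip to black, move to (5,7). |black|=8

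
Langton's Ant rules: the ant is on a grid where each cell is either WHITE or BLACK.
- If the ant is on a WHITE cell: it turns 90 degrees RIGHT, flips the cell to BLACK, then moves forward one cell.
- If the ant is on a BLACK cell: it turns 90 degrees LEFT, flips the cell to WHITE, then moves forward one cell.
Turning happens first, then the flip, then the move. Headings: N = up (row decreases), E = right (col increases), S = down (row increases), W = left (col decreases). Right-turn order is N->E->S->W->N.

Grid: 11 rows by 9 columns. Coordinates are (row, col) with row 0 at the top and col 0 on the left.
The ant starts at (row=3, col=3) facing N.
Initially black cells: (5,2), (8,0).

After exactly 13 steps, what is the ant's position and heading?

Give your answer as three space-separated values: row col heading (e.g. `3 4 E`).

Step 1: on WHITE (3,3): turn R to E, flip to black, move to (3,4). |black|=3
Step 2: on WHITE (3,4): turn R to S, flip to black, move to (4,4). |black|=4
Step 3: on WHITE (4,4): turn R to W, flip to black, move to (4,3). |black|=5
Step 4: on WHITE (4,3): turn R to N, flip to black, move to (3,3). |black|=6
Step 5: on BLACK (3,3): turn L to W, flip to white, move to (3,2). |black|=5
Step 6: on WHITE (3,2): turn R to N, flip to black, move to (2,2). |black|=6
Step 7: on WHITE (2,2): turn R to E, flip to black, move to (2,3). |black|=7
Step 8: on WHITE (2,3): turn R to S, flip to black, move to (3,3). |black|=8
Step 9: on WHITE (3,3): turn R to W, flip to black, move to (3,2). |black|=9
Step 10: on BLACK (3,2): turn L to S, flip to white, move to (4,2). |black|=8
Step 11: on WHITE (4,2): turn R to W, flip to black, move to (4,1). |black|=9
Step 12: on WHITE (4,1): turn R to N, flip to black, move to (3,1). |black|=10
Step 13: on WHITE (3,1): turn R to E, flip to black, move to (3,2). |black|=11

Answer: 3 2 E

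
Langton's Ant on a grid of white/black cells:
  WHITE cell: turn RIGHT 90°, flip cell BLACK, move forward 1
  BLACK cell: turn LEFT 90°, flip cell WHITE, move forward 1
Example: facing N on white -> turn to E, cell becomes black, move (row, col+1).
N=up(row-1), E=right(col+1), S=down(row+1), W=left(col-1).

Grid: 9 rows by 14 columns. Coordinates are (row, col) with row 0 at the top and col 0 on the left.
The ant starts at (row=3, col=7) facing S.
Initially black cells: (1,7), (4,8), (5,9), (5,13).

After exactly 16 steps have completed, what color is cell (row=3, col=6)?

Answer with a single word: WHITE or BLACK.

Step 1: on WHITE (3,7): turn R to W, flip to black, move to (3,6). |black|=5
Step 2: on WHITE (3,6): turn R to N, flip to black, move to (2,6). |black|=6
Step 3: on WHITE (2,6): turn R to E, flip to black, move to (2,7). |black|=7
Step 4: on WHITE (2,7): turn R to S, flip to black, move to (3,7). |black|=8
Step 5: on BLACK (3,7): turn L to E, flip to white, move to (3,8). |black|=7
Step 6: on WHITE (3,8): turn R to S, flip to black, move to (4,8). |black|=8
Step 7: on BLACK (4,8): turn L to E, flip to white, move to (4,9). |black|=7
Step 8: on WHITE (4,9): turn R to S, flip to black, move to (5,9). |black|=8
Step 9: on BLACK (5,9): turn L to E, flip to white, move to (5,10). |black|=7
Step 10: on WHITE (5,10): turn R to S, flip to black, move to (6,10). |black|=8
Step 11: on WHITE (6,10): turn R to W, flip to black, move to (6,9). |black|=9
Step 12: on WHITE (6,9): turn R to N, flip to black, move to (5,9). |black|=10
Step 13: on WHITE (5,9): turn R to E, flip to black, move to (5,10). |black|=11
Step 14: on BLACK (5,10): turn L to N, flip to white, move to (4,10). |black|=10
Step 15: on WHITE (4,10): turn R to E, flip to black, move to (4,11). |black|=11
Step 16: on WHITE (4,11): turn R to S, flip to black, move to (5,11). |black|=12

Answer: BLACK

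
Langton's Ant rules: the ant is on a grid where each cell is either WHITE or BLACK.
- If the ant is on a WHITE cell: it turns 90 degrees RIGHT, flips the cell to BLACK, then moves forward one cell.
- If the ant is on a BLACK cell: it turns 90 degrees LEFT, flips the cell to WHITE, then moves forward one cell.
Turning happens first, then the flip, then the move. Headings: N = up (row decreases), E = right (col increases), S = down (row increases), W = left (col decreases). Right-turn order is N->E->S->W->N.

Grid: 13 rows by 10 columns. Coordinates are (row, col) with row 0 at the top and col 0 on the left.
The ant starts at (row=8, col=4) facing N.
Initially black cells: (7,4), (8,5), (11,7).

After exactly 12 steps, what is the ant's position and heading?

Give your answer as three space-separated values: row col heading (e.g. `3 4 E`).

Answer: 6 6 N

Derivation:
Step 1: on WHITE (8,4): turn R to E, flip to black, move to (8,5). |black|=4
Step 2: on BLACK (8,5): turn L to N, flip to white, move to (7,5). |black|=3
Step 3: on WHITE (7,5): turn R to E, flip to black, move to (7,6). |black|=4
Step 4: on WHITE (7,6): turn R to S, flip to black, move to (8,6). |black|=5
Step 5: on WHITE (8,6): turn R to W, flip to black, move to (8,5). |black|=6
Step 6: on WHITE (8,5): turn R to N, flip to black, move to (7,5). |black|=7
Step 7: on BLACK (7,5): turn L to W, flip to white, move to (7,4). |black|=6
Step 8: on BLACK (7,4): turn L to S, flip to white, move to (8,4). |black|=5
Step 9: on BLACK (8,4): turn L to E, flip to white, move to (8,5). |black|=4
Step 10: on BLACK (8,5): turn L to N, flip to white, move to (7,5). |black|=3
Step 11: on WHITE (7,5): turn R to E, flip to black, move to (7,6). |black|=4
Step 12: on BLACK (7,6): turn L to N, flip to white, move to (6,6). |black|=3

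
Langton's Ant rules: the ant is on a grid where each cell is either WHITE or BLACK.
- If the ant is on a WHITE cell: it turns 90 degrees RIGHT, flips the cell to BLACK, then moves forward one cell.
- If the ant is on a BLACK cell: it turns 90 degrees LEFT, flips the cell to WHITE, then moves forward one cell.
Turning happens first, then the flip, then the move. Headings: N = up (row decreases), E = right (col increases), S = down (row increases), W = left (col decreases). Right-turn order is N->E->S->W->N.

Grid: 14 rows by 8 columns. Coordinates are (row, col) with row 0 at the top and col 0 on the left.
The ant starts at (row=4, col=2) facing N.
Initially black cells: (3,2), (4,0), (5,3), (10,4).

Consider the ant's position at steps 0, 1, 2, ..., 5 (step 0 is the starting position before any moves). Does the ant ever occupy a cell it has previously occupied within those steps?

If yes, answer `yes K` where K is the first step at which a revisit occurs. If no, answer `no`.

Step 1: on WHITE (4,2): turn R to E, flip to black, move to (4,3). |black|=5 — new cell
Step 2: on WHITE (4,3): turn R to S, flip to black, move to (5,3). |black|=6 — new cell
Step 3: on BLACK (5,3): turn L to E, flip to white, move to (5,4). |black|=5 — new cell
Step 4: on WHITE (5,4): turn R to S, flip to black, move to (6,4). |black|=6 — new cell
Step 5: on WHITE (6,4): turn R to W, flip to black, move to (6,3). |black|=7 — new cell
No revisit within 5 steps.

Answer: no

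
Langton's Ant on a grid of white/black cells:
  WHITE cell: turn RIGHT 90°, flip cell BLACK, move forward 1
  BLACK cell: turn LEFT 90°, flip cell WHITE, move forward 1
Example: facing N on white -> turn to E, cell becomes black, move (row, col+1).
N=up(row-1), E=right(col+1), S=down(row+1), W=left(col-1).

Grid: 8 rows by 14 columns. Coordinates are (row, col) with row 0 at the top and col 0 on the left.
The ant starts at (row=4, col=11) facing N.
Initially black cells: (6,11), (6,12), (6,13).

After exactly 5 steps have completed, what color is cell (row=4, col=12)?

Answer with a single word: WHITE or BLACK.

Answer: BLACK

Derivation:
Step 1: on WHITE (4,11): turn R to E, flip to black, move to (4,12). |black|=4
Step 2: on WHITE (4,12): turn R to S, flip to black, move to (5,12). |black|=5
Step 3: on WHITE (5,12): turn R to W, flip to black, move to (5,11). |black|=6
Step 4: on WHITE (5,11): turn R to N, flip to black, move to (4,11). |black|=7
Step 5: on BLACK (4,11): turn L to W, flip to white, move to (4,10). |black|=6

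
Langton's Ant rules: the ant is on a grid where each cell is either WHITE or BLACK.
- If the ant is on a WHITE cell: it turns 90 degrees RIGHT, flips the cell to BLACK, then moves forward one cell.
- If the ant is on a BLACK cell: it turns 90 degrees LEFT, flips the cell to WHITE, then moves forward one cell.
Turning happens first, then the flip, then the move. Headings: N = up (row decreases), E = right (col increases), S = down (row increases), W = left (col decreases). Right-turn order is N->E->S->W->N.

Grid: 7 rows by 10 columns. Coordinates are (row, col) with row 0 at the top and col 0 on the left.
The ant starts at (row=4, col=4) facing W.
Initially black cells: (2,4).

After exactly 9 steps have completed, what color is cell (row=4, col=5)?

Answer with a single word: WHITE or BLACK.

Step 1: on WHITE (4,4): turn R to N, flip to black, move to (3,4). |black|=2
Step 2: on WHITE (3,4): turn R to E, flip to black, move to (3,5). |black|=3
Step 3: on WHITE (3,5): turn R to S, flip to black, move to (4,5). |black|=4
Step 4: on WHITE (4,5): turn R to W, flip to black, move to (4,4). |black|=5
Step 5: on BLACK (4,4): turn L to S, flip to white, move to (5,4). |black|=4
Step 6: on WHITE (5,4): turn R to W, flip to black, move to (5,3). |black|=5
Step 7: on WHITE (5,3): turn R to N, flip to black, move to (4,3). |black|=6
Step 8: on WHITE (4,3): turn R to E, flip to black, move to (4,4). |black|=7
Step 9: on WHITE (4,4): turn R to S, flip to black, move to (5,4). |black|=8

Answer: BLACK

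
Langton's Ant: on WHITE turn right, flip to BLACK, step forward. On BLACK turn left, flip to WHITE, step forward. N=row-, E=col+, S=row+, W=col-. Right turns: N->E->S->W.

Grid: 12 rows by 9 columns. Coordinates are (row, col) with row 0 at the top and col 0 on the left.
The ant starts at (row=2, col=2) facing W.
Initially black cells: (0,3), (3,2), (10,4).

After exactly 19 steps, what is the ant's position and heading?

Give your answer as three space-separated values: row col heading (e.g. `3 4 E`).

Step 1: on WHITE (2,2): turn R to N, flip to black, move to (1,2). |black|=4
Step 2: on WHITE (1,2): turn R to E, flip to black, move to (1,3). |black|=5
Step 3: on WHITE (1,3): turn R to S, flip to black, move to (2,3). |black|=6
Step 4: on WHITE (2,3): turn R to W, flip to black, move to (2,2). |black|=7
Step 5: on BLACK (2,2): turn L to S, flip to white, move to (3,2). |black|=6
Step 6: on BLACK (3,2): turn L to E, flip to white, move to (3,3). |black|=5
Step 7: on WHITE (3,3): turn R to S, flip to black, move to (4,3). |black|=6
Step 8: on WHITE (4,3): turn R to W, flip to black, move to (4,2). |black|=7
Step 9: on WHITE (4,2): turn R to N, flip to black, move to (3,2). |black|=8
Step 10: on WHITE (3,2): turn R to E, flip to black, move to (3,3). |black|=9
Step 11: on BLACK (3,3): turn L to N, flip to white, move to (2,3). |black|=8
Step 12: on BLACK (2,3): turn L to W, flip to white, move to (2,2). |black|=7
Step 13: on WHITE (2,2): turn R to N, flip to black, move to (1,2). |black|=8
Step 14: on BLACK (1,2): turn L to W, flip to white, move to (1,1). |black|=7
Step 15: on WHITE (1,1): turn R to N, flip to black, move to (0,1). |black|=8
Step 16: on WHITE (0,1): turn R to E, flip to black, move to (0,2). |black|=9
Step 17: on WHITE (0,2): turn R to S, flip to black, move to (1,2). |black|=10
Step 18: on WHITE (1,2): turn R to W, flip to black, move to (1,1). |black|=11
Step 19: on BLACK (1,1): turn L to S, flip to white, move to (2,1). |black|=10

Answer: 2 1 S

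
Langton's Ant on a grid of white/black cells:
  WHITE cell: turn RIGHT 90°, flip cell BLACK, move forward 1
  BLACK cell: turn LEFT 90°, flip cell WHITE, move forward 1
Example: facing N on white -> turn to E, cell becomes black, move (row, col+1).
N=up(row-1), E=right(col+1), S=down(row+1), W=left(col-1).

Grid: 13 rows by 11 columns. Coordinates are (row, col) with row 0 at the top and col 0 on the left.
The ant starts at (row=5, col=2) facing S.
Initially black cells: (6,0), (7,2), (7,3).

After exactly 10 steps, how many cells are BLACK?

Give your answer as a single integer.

Step 1: on WHITE (5,2): turn R to W, flip to black, move to (5,1). |black|=4
Step 2: on WHITE (5,1): turn R to N, flip to black, move to (4,1). |black|=5
Step 3: on WHITE (4,1): turn R to E, flip to black, move to (4,2). |black|=6
Step 4: on WHITE (4,2): turn R to S, flip to black, move to (5,2). |black|=7
Step 5: on BLACK (5,2): turn L to E, flip to white, move to (5,3). |black|=6
Step 6: on WHITE (5,3): turn R to S, flip to black, move to (6,3). |black|=7
Step 7: on WHITE (6,3): turn R to W, flip to black, move to (6,2). |black|=8
Step 8: on WHITE (6,2): turn R to N, flip to black, move to (5,2). |black|=9
Step 9: on WHITE (5,2): turn R to E, flip to black, move to (5,3). |black|=10
Step 10: on BLACK (5,3): turn L to N, flip to white, move to (4,3). |black|=9

Answer: 9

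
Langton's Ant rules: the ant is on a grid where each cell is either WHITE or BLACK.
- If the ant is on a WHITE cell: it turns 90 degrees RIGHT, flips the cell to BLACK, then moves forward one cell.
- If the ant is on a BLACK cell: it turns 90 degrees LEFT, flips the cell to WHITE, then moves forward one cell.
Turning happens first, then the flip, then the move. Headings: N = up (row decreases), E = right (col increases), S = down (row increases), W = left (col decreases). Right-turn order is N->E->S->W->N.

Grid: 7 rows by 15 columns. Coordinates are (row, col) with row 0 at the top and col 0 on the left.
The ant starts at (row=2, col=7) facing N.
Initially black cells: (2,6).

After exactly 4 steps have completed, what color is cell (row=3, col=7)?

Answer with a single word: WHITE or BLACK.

Step 1: on WHITE (2,7): turn R to E, flip to black, move to (2,8). |black|=2
Step 2: on WHITE (2,8): turn R to S, flip to black, move to (3,8). |black|=3
Step 3: on WHITE (3,8): turn R to W, flip to black, move to (3,7). |black|=4
Step 4: on WHITE (3,7): turn R to N, flip to black, move to (2,7). |black|=5

Answer: BLACK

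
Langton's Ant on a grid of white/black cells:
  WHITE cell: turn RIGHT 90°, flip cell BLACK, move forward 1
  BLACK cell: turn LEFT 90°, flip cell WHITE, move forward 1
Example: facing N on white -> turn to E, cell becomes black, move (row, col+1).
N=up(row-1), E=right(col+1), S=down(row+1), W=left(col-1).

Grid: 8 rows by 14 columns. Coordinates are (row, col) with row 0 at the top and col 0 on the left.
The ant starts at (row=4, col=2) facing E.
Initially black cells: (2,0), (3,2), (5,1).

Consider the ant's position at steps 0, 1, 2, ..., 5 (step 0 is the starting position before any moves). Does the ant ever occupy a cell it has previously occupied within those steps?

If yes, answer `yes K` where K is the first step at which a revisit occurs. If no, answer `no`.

Step 1: on WHITE (4,2): turn R to S, flip to black, move to (5,2). |black|=4 — new cell
Step 2: on WHITE (5,2): turn R to W, flip to black, move to (5,1). |black|=5 — new cell
Step 3: on BLACK (5,1): turn L to S, flip to white, move to (6,1). |black|=4 — new cell
Step 4: on WHITE (6,1): turn R to W, flip to black, move to (6,0). |black|=5 — new cell
Step 5: on WHITE (6,0): turn R to N, flip to black, move to (5,0). |black|=6 — new cell
No revisit within 5 steps.

Answer: no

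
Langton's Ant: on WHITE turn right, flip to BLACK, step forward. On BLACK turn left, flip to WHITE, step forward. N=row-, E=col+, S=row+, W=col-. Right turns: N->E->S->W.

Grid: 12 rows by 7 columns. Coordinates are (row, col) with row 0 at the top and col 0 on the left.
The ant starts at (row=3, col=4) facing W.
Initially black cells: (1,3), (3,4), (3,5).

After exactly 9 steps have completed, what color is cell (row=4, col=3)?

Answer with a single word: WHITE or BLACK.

Answer: BLACK

Derivation:
Step 1: on BLACK (3,4): turn L to S, flip to white, move to (4,4). |black|=2
Step 2: on WHITE (4,4): turn R to W, flip to black, move to (4,3). |black|=3
Step 3: on WHITE (4,3): turn R to N, flip to black, move to (3,3). |black|=4
Step 4: on WHITE (3,3): turn R to E, flip to black, move to (3,4). |black|=5
Step 5: on WHITE (3,4): turn R to S, flip to black, move to (4,4). |black|=6
Step 6: on BLACK (4,4): turn L to E, flip to white, move to (4,5). |black|=5
Step 7: on WHITE (4,5): turn R to S, flip to black, move to (5,5). |black|=6
Step 8: on WHITE (5,5): turn R to W, flip to black, move to (5,4). |black|=7
Step 9: on WHITE (5,4): turn R to N, flip to black, move to (4,4). |black|=8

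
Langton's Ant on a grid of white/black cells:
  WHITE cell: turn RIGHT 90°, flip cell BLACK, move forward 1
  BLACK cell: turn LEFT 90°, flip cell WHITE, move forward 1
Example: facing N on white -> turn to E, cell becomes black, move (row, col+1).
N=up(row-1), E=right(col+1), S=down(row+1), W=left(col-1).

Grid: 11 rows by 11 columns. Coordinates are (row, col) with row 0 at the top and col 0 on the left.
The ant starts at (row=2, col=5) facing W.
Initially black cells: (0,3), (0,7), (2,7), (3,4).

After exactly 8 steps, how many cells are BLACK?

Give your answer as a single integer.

Answer: 8

Derivation:
Step 1: on WHITE (2,5): turn R to N, flip to black, move to (1,5). |black|=5
Step 2: on WHITE (1,5): turn R to E, flip to black, move to (1,6). |black|=6
Step 3: on WHITE (1,6): turn R to S, flip to black, move to (2,6). |black|=7
Step 4: on WHITE (2,6): turn R to W, flip to black, move to (2,5). |black|=8
Step 5: on BLACK (2,5): turn L to S, flip to white, move to (3,5). |black|=7
Step 6: on WHITE (3,5): turn R to W, flip to black, move to (3,4). |black|=8
Step 7: on BLACK (3,4): turn L to S, flip to white, move to (4,4). |black|=7
Step 8: on WHITE (4,4): turn R to W, flip to black, move to (4,3). |black|=8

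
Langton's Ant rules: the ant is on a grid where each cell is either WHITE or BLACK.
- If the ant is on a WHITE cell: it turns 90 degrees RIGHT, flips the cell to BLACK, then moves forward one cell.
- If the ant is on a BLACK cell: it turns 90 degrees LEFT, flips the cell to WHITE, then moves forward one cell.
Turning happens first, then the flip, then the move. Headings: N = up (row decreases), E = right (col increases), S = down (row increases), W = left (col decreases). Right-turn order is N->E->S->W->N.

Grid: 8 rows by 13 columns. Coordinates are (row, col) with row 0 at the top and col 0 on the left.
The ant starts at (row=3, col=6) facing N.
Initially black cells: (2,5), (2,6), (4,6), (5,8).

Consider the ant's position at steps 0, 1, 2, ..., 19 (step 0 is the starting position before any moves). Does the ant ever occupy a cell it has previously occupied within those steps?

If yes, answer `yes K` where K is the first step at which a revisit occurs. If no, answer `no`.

Answer: yes 7

Derivation:
Step 1: on WHITE (3,6): turn R to E, flip to black, move to (3,7). |black|=5 — new cell
Step 2: on WHITE (3,7): turn R to S, flip to black, move to (4,7). |black|=6 — new cell
Step 3: on WHITE (4,7): turn R to W, flip to black, move to (4,6). |black|=7 — new cell
Step 4: on BLACK (4,6): turn L to S, flip to white, move to (5,6). |black|=6 — new cell
Step 5: on WHITE (5,6): turn R to W, flip to black, move to (5,5). |black|=7 — new cell
Step 6: on WHITE (5,5): turn R to N, flip to black, move to (4,5). |black|=8 — new cell
Step 7: on WHITE (4,5): turn R to E, flip to black, move to (4,6). |black|=9 — REVISIT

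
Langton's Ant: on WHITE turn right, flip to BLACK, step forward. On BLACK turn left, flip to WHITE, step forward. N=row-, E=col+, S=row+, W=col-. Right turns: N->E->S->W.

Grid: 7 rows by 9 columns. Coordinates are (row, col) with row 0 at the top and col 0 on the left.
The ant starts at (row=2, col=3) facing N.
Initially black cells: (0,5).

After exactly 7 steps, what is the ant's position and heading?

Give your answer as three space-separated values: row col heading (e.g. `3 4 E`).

Step 1: on WHITE (2,3): turn R to E, flip to black, move to (2,4). |black|=2
Step 2: on WHITE (2,4): turn R to S, flip to black, move to (3,4). |black|=3
Step 3: on WHITE (3,4): turn R to W, flip to black, move to (3,3). |black|=4
Step 4: on WHITE (3,3): turn R to N, flip to black, move to (2,3). |black|=5
Step 5: on BLACK (2,3): turn L to W, flip to white, move to (2,2). |black|=4
Step 6: on WHITE (2,2): turn R to N, flip to black, move to (1,2). |black|=5
Step 7: on WHITE (1,2): turn R to E, flip to black, move to (1,3). |black|=6

Answer: 1 3 E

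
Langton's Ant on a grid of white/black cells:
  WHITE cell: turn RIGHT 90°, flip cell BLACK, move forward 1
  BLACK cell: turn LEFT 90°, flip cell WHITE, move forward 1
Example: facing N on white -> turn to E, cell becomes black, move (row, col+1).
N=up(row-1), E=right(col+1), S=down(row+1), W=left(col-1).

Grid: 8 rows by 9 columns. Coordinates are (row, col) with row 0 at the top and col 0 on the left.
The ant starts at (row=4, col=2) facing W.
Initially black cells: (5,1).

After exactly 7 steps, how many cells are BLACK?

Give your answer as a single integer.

Answer: 4

Derivation:
Step 1: on WHITE (4,2): turn R to N, flip to black, move to (3,2). |black|=2
Step 2: on WHITE (3,2): turn R to E, flip to black, move to (3,3). |black|=3
Step 3: on WHITE (3,3): turn R to S, flip to black, move to (4,3). |black|=4
Step 4: on WHITE (4,3): turn R to W, flip to black, move to (4,2). |black|=5
Step 5: on BLACK (4,2): turn L to S, flip to white, move to (5,2). |black|=4
Step 6: on WHITE (5,2): turn R to W, flip to black, move to (5,1). |black|=5
Step 7: on BLACK (5,1): turn L to S, flip to white, move to (6,1). |black|=4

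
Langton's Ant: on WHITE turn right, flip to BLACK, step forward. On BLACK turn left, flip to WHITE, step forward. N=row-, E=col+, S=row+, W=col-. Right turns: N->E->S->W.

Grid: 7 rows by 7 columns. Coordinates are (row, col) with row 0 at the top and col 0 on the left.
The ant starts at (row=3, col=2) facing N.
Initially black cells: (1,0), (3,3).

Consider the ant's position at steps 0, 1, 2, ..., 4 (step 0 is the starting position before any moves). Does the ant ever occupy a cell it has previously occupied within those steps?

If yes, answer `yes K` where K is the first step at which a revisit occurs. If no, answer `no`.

Step 1: on WHITE (3,2): turn R to E, flip to black, move to (3,3). |black|=3 — new cell
Step 2: on BLACK (3,3): turn L to N, flip to white, move to (2,3). |black|=2 — new cell
Step 3: on WHITE (2,3): turn R to E, flip to black, move to (2,4). |black|=3 — new cell
Step 4: on WHITE (2,4): turn R to S, flip to black, move to (3,4). |black|=4 — new cell
No revisit within 4 steps.

Answer: no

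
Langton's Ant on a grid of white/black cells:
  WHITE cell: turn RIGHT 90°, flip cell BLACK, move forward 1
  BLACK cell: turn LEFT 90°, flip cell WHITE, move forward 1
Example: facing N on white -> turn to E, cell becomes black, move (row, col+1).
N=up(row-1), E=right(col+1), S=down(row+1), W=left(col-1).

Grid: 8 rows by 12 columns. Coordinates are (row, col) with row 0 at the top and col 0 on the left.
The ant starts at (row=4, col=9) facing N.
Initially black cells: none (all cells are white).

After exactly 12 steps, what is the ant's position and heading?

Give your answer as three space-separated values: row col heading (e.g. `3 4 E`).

Step 1: on WHITE (4,9): turn R to E, flip to black, move to (4,10). |black|=1
Step 2: on WHITE (4,10): turn R to S, flip to black, move to (5,10). |black|=2
Step 3: on WHITE (5,10): turn R to W, flip to black, move to (5,9). |black|=3
Step 4: on WHITE (5,9): turn R to N, flip to black, move to (4,9). |black|=4
Step 5: on BLACK (4,9): turn L to W, flip to white, move to (4,8). |black|=3
Step 6: on WHITE (4,8): turn R to N, flip to black, move to (3,8). |black|=4
Step 7: on WHITE (3,8): turn R to E, flip to black, move to (3,9). |black|=5
Step 8: on WHITE (3,9): turn R to S, flip to black, move to (4,9). |black|=6
Step 9: on WHITE (4,9): turn R to W, flip to black, move to (4,8). |black|=7
Step 10: on BLACK (4,8): turn L to S, flip to white, move to (5,8). |black|=6
Step 11: on WHITE (5,8): turn R to W, flip to black, move to (5,7). |black|=7
Step 12: on WHITE (5,7): turn R to N, flip to black, move to (4,7). |black|=8

Answer: 4 7 N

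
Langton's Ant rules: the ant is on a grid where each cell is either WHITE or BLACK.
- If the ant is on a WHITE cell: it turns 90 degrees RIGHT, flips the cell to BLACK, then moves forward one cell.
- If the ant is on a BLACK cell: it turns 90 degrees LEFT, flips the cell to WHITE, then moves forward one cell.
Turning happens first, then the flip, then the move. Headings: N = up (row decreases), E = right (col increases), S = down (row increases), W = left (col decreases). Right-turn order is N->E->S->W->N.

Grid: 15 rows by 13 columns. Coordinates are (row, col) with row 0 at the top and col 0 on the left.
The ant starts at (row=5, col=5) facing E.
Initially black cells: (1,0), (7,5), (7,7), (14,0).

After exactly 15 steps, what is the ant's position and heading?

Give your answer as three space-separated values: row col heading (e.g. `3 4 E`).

Answer: 5 4 S

Derivation:
Step 1: on WHITE (5,5): turn R to S, flip to black, move to (6,5). |black|=5
Step 2: on WHITE (6,5): turn R to W, flip to black, move to (6,4). |black|=6
Step 3: on WHITE (6,4): turn R to N, flip to black, move to (5,4). |black|=7
Step 4: on WHITE (5,4): turn R to E, flip to black, move to (5,5). |black|=8
Step 5: on BLACK (5,5): turn L to N, flip to white, move to (4,5). |black|=7
Step 6: on WHITE (4,5): turn R to E, flip to black, move to (4,6). |black|=8
Step 7: on WHITE (4,6): turn R to S, flip to black, move to (5,6). |black|=9
Step 8: on WHITE (5,6): turn R to W, flip to black, move to (5,5). |black|=10
Step 9: on WHITE (5,5): turn R to N, flip to black, move to (4,5). |black|=11
Step 10: on BLACK (4,5): turn L to W, flip to white, move to (4,4). |black|=10
Step 11: on WHITE (4,4): turn R to N, flip to black, move to (3,4). |black|=11
Step 12: on WHITE (3,4): turn R to E, flip to black, move to (3,5). |black|=12
Step 13: on WHITE (3,5): turn R to S, flip to black, move to (4,5). |black|=13
Step 14: on WHITE (4,5): turn R to W, flip to black, move to (4,4). |black|=14
Step 15: on BLACK (4,4): turn L to S, flip to white, move to (5,4). |black|=13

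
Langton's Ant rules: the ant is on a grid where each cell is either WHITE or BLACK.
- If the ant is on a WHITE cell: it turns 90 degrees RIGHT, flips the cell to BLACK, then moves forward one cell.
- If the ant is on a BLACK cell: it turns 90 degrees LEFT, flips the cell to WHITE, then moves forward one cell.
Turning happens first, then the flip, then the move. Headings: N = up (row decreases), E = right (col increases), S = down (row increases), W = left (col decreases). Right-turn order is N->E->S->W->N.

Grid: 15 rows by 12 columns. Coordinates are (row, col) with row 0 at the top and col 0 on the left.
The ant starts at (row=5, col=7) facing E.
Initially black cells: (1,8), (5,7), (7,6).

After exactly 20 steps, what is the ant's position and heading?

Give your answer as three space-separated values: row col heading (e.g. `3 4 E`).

Answer: 5 5 W

Derivation:
Step 1: on BLACK (5,7): turn L to N, flip to white, move to (4,7). |black|=2
Step 2: on WHITE (4,7): turn R to E, flip to black, move to (4,8). |black|=3
Step 3: on WHITE (4,8): turn R to S, flip to black, move to (5,8). |black|=4
Step 4: on WHITE (5,8): turn R to W, flip to black, move to (5,7). |black|=5
Step 5: on WHITE (5,7): turn R to N, flip to black, move to (4,7). |black|=6
Step 6: on BLACK (4,7): turn L to W, flip to white, move to (4,6). |black|=5
Step 7: on WHITE (4,6): turn R to N, flip to black, move to (3,6). |black|=6
Step 8: on WHITE (3,6): turn R to E, flip to black, move to (3,7). |black|=7
Step 9: on WHITE (3,7): turn R to S, flip to black, move to (4,7). |black|=8
Step 10: on WHITE (4,7): turn R to W, flip to black, move to (4,6). |black|=9
Step 11: on BLACK (4,6): turn L to S, flip to white, move to (5,6). |black|=8
Step 12: on WHITE (5,6): turn R to W, flip to black, move to (5,5). |black|=9
Step 13: on WHITE (5,5): turn R to N, flip to black, move to (4,5). |black|=10
Step 14: on WHITE (4,5): turn R to E, flip to black, move to (4,6). |black|=11
Step 15: on WHITE (4,6): turn R to S, flip to black, move to (5,6). |black|=12
Step 16: on BLACK (5,6): turn L to E, flip to white, move to (5,7). |black|=11
Step 17: on BLACK (5,7): turn L to N, flip to white, move to (4,7). |black|=10
Step 18: on BLACK (4,7): turn L to W, flip to white, move to (4,6). |black|=9
Step 19: on BLACK (4,6): turn L to S, flip to white, move to (5,6). |black|=8
Step 20: on WHITE (5,6): turn R to W, flip to black, move to (5,5). |black|=9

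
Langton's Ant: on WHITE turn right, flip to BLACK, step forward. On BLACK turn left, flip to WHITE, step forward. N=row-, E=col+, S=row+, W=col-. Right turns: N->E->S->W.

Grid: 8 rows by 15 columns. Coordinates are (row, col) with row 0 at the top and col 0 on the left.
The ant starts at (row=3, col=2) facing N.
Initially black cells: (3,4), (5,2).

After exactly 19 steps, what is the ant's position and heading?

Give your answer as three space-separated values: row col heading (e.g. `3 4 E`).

Answer: 4 0 W

Derivation:
Step 1: on WHITE (3,2): turn R to E, flip to black, move to (3,3). |black|=3
Step 2: on WHITE (3,3): turn R to S, flip to black, move to (4,3). |black|=4
Step 3: on WHITE (4,3): turn R to W, flip to black, move to (4,2). |black|=5
Step 4: on WHITE (4,2): turn R to N, flip to black, move to (3,2). |black|=6
Step 5: on BLACK (3,2): turn L to W, flip to white, move to (3,1). |black|=5
Step 6: on WHITE (3,1): turn R to N, flip to black, move to (2,1). |black|=6
Step 7: on WHITE (2,1): turn R to E, flip to black, move to (2,2). |black|=7
Step 8: on WHITE (2,2): turn R to S, flip to black, move to (3,2). |black|=8
Step 9: on WHITE (3,2): turn R to W, flip to black, move to (3,1). |black|=9
Step 10: on BLACK (3,1): turn L to S, flip to white, move to (4,1). |black|=8
Step 11: on WHITE (4,1): turn R to W, flip to black, move to (4,0). |black|=9
Step 12: on WHITE (4,0): turn R to N, flip to black, move to (3,0). |black|=10
Step 13: on WHITE (3,0): turn R to E, flip to black, move to (3,1). |black|=11
Step 14: on WHITE (3,1): turn R to S, flip to black, move to (4,1). |black|=12
Step 15: on BLACK (4,1): turn L to E, flip to white, move to (4,2). |black|=11
Step 16: on BLACK (4,2): turn L to N, flip to white, move to (3,2). |black|=10
Step 17: on BLACK (3,2): turn L to W, flip to white, move to (3,1). |black|=9
Step 18: on BLACK (3,1): turn L to S, flip to white, move to (4,1). |black|=8
Step 19: on WHITE (4,1): turn R to W, flip to black, move to (4,0). |black|=9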